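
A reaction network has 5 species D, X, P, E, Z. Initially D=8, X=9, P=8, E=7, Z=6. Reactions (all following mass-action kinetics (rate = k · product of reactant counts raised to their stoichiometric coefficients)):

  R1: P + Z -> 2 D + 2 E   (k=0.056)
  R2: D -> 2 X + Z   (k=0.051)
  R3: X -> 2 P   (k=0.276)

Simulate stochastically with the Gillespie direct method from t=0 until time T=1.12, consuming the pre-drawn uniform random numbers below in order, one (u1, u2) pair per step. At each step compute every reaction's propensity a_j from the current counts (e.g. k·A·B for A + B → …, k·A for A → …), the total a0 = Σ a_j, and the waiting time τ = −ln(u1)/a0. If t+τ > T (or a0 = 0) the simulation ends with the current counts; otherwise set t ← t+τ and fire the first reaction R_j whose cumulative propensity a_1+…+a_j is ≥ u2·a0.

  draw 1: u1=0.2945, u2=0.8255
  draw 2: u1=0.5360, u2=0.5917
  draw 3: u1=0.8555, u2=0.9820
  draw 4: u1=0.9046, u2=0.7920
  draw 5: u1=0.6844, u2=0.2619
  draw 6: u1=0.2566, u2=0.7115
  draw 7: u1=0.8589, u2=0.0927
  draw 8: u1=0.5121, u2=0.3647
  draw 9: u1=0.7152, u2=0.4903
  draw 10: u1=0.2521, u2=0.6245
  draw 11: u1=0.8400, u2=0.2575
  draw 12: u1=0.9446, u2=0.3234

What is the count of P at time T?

P at T = 13

t=0.000: D=8 X=9 P=8 E=7 Z=6
Draw 1: a1=2.688, a2=0.408, a3=2.484, a0=5.580; τ=−ln(0.2945)/5.580=0.219 → t=0.219; u2·a0=0.8255·5.580=4.606; a1+a2=3.096 < 4.606 ≤ a1+…+a3=5.580 → R3 fires; D=8 X=8 P=10 E=7 Z=6
Draw 2: a1=3.360, a2=0.408, a3=2.208, a0=5.976; τ=−ln(0.5360)/5.976=0.104 → t=0.323; u2·a0=0.5917·5.976=3.536; a1=3.360 < 3.536 ≤ a1+a2=3.768 → R2 fires; D=7 X=10 P=10 E=7 Z=7
Draw 3: a1=3.920, a2=0.357, a3=2.760, a0=7.037; τ=−ln(0.8555)/7.037=0.022 → t=0.346; u2·a0=0.9820·7.037=6.910; a1+a2=4.277 < 6.910 ≤ a1+…+a3=7.037 → R3 fires; D=7 X=9 P=12 E=7 Z=7
Draw 4: a1=4.704, a2=0.357, a3=2.484, a0=7.545; τ=−ln(0.9046)/7.545=0.013 → t=0.359; u2·a0=0.7920·7.545=5.976; a1+a2=5.061 < 5.976 ≤ a1+…+a3=7.545 → R3 fires; D=7 X=8 P=14 E=7 Z=7
Draw 5: a1=5.488, a2=0.357, a3=2.208, a0=8.053; τ=−ln(0.6844)/8.053=0.047 → t=0.406; u2·a0=0.2619·8.053=2.109 ≤ a1=5.488 → R1 fires; D=9 X=8 P=13 E=9 Z=6
Draw 6: a1=4.368, a2=0.459, a3=2.208, a0=7.035; τ=−ln(0.2566)/7.035=0.193 → t=0.599; u2·a0=0.7115·7.035=5.005; a1+a2=4.827 < 5.005 ≤ a1+…+a3=7.035 → R3 fires; D=9 X=7 P=15 E=9 Z=6
Draw 7: a1=5.040, a2=0.459, a3=1.932, a0=7.431; τ=−ln(0.8589)/7.431=0.020 → t=0.620; u2·a0=0.0927·7.431=0.689 ≤ a1=5.040 → R1 fires; D=11 X=7 P=14 E=11 Z=5
Draw 8: a1=3.920, a2=0.561, a3=1.932, a0=6.413; τ=−ln(0.5121)/6.413=0.104 → t=0.724; u2·a0=0.3647·6.413=2.339 ≤ a1=3.920 → R1 fires; D=13 X=7 P=13 E=13 Z=4
Draw 9: a1=2.912, a2=0.663, a3=1.932, a0=5.507; τ=−ln(0.7152)/5.507=0.061 → t=0.785; u2·a0=0.4903·5.507=2.700 ≤ a1=2.912 → R1 fires; D=15 X=7 P=12 E=15 Z=3
Draw 10: a1=2.016, a2=0.765, a3=1.932, a0=4.713; τ=−ln(0.2521)/4.713=0.292 → t=1.077; u2·a0=0.6245·4.713=2.943; a1+a2=2.781 < 2.943 ≤ a1+…+a3=4.713 → R3 fires; D=15 X=6 P=14 E=15 Z=3
Draw 11: a1=2.352, a2=0.765, a3=1.656, a0=4.773; τ=−ln(0.8400)/4.773=0.037 → t=1.114; u2·a0=0.2575·4.773=1.229 ≤ a1=2.352 → R1 fires; D=17 X=6 P=13 E=17 Z=2
Draw 12: a1=1.456, a2=0.867, a3=1.656, a0=3.979; τ=−ln(0.9446)/3.979=0.014 → t=1.128 > T=1.12: stop.
Read off P at T=1.12: 13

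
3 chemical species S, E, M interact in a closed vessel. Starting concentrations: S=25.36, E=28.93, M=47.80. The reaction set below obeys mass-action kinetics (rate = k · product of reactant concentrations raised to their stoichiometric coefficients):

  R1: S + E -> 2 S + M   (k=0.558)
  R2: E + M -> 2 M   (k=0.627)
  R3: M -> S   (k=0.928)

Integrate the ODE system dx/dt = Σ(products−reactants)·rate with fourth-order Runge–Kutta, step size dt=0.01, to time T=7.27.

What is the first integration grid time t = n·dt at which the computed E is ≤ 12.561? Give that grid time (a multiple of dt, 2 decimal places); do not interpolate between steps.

Threshold first reached at t = 0.02

RK4 with dt=0.01: 727 steps to T=7.27. Trajectory (selected grid times):
t=0.00: S=25.36 E=28.93 M=47.80
t=0.01: S=29.37 E=17.76 M=58.48
t=0.02: S=32.29 E=10.12 M=65.54
t=0.81: S=74.64 E=0.00 M=36.42
t=1.62: S=93.89 E=0.00 M=17.17
t=2.42: S=102.89 E=0.00 M=8.17
t=3.23: S=107.21 E=0.00 M=3.85
t=4.04: S=109.24 E=0.00 M=1.82
t=4.85: S=110.20 E=0.00 M=0.86
t=5.65: S=110.65 E=0.00 M=0.41
t=6.46: S=110.87 E=0.00 M=0.19
t=7.27: S=110.97 E=0.00 M=0.09
E(0.01)=17.759 > 12.561 but E(0.02)=10.118 ≤ 12.561, so the first grid time is t=0.02.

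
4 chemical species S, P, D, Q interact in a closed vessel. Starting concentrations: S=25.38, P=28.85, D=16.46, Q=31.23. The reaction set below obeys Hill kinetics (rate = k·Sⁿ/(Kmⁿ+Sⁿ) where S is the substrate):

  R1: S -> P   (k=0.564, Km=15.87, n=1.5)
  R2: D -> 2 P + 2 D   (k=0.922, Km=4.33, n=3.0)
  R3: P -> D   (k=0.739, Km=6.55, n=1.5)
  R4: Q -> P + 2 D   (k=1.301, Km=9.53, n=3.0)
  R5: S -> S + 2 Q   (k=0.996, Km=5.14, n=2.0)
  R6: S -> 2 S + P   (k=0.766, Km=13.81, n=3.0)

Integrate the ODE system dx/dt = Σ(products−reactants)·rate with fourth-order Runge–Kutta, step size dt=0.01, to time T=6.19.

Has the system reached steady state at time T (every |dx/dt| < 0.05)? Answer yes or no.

RK4 with dt=0.01: 619 steps to T=6.19. Trajectory (selected grid times):
t=0.00: S=25.38 P=28.85 D=16.46 Q=31.23
t=0.69: S=25.58 P=31.23 D=19.30 Q=31.68
t=1.38: S=25.77 P=33.62 D=22.14 Q=32.12
t=2.06: S=25.96 P=35.97 D=24.96 Q=32.56
t=2.75: S=26.16 P=38.37 D=27.82 Q=33.01
t=3.44: S=26.36 P=40.76 D=30.68 Q=33.46
t=4.13: S=26.55 P=43.15 D=33.55 Q=33.91
t=4.81: S=26.75 P=45.52 D=36.39 Q=34.35
t=5.50: S=26.95 P=47.91 D=39.26 Q=34.79
t=6.19: S=27.14 P=50.31 D=42.15 Q=35.24
Rates at T: R1=0.3898, R2=0.9210, R3=0.7058, R4=1.2758, R5=0.9615, R6=0.6769
dx/dt at T (Σ net stoichiometry × rate): S=+0.2871, P=+3.4785, D=+4.1784, Q=+0.6473
Largest |dx/dt| is |+4.1784| (D) ≥ 0.05 → not steady.

Steady state at T: no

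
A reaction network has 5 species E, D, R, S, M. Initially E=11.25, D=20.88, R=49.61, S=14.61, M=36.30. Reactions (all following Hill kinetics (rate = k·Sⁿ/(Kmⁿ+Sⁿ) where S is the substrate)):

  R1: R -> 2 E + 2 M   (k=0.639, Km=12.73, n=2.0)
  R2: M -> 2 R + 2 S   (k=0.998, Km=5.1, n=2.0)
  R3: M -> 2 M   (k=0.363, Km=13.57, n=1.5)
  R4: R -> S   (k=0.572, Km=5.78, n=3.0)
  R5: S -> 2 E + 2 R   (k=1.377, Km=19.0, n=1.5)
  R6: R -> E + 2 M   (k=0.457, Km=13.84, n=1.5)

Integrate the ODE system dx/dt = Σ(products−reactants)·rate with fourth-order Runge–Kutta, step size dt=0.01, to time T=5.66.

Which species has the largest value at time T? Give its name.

RK4 with dt=0.01: 566 steps to T=5.66. Trajectory (selected grid times):
t=0.00: E=11.25 D=20.88 R=49.61 S=14.61 M=36.30
t=0.63: E=12.98 D=20.88 R=50.58 S=15.84 M=37.13
t=1.26: E=14.77 D=20.88 R=51.60 S=17.05 M=37.96
t=1.89: E=16.60 D=20.88 R=52.66 S=18.23 M=38.80
t=2.52: E=18.48 D=20.88 R=53.76 S=19.40 M=39.64
t=3.14: E=20.36 D=20.88 R=54.88 S=20.53 M=40.47
t=3.77: E=22.32 D=20.88 R=56.06 S=21.66 M=41.32
t=4.40: E=24.31 D=20.88 R=57.27 S=22.77 M=42.18
t=5.03: E=26.34 D=20.88 R=58.50 S=23.87 M=43.03
t=5.66: E=28.39 D=20.88 R=59.77 S=24.96 M=43.90
At T=5.66: E=28.39 D=20.88 R=59.77 S=24.96 M=43.90; the largest is R.

Dominant species at T: R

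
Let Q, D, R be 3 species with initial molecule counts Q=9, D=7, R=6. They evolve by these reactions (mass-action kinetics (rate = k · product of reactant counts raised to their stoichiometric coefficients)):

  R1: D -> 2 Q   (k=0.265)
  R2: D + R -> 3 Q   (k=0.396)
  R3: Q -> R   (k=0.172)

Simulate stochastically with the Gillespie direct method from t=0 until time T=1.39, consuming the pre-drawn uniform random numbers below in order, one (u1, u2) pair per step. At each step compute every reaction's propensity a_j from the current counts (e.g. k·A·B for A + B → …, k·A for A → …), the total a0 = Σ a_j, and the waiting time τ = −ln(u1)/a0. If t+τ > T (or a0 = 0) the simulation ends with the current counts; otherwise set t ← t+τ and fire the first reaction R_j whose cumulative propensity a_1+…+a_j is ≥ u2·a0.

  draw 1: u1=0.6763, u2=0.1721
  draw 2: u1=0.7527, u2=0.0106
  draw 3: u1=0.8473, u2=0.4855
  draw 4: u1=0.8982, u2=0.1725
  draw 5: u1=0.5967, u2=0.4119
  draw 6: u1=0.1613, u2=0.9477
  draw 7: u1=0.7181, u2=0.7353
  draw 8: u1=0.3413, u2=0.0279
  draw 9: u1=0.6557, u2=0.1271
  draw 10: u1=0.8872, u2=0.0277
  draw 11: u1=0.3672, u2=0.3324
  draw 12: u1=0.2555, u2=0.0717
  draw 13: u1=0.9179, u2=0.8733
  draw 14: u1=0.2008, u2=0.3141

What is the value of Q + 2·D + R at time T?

Value at T = 29

Check how each reaction changes W = Q + 2·D + R (weight of products minus weight of reactants):
R1: D -> 2 Q: (1·2) − (2·1) = 2 − 2 = 0
R2: D + R -> 3 Q: (1·3) − (2·1 + 1·1) = 3 − 3 = 0
R3: Q -> R: (1·1) − (1·1) = 1 − 1 = 0
Every reaction leaves W unchanged, so W is conserved and no simulation is needed: W(T) = W(0) = 9 + 2·7 + 6 = 29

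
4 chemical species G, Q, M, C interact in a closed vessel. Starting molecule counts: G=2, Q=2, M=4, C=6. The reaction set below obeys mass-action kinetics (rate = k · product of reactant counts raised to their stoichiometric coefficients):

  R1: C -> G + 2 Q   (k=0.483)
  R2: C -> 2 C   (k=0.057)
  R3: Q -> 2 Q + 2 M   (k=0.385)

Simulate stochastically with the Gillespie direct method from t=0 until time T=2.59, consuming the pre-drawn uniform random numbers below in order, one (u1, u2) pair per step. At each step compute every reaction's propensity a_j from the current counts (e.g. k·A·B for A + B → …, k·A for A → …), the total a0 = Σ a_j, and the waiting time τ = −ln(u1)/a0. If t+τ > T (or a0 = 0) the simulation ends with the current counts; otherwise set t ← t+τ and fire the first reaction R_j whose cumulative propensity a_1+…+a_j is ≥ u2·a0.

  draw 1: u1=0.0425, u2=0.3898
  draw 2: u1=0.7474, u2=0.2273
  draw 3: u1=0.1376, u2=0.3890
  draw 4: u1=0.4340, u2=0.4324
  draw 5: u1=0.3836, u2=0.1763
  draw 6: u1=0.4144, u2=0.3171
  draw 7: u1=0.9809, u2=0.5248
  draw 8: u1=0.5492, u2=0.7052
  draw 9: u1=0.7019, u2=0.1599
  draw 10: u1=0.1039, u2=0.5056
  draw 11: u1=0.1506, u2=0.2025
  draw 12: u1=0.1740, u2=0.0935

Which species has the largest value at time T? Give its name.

Dominant species at T: Q

t=0.000: G=2 Q=2 M=4 C=6
Draw 1: a1=2.898, a2=0.342, a3=0.770, a0=4.010; τ=−ln(0.0425)/4.010=0.788 → t=0.788; u2·a0=0.3898·4.010=1.563 ≤ a1=2.898 → R1 fires; G=3 Q=4 M=4 C=5
Draw 2: a1=2.415, a2=0.285, a3=1.540, a0=4.240; τ=−ln(0.7474)/4.240=0.069 → t=0.856; u2·a0=0.2273·4.240=0.964 ≤ a1=2.415 → R1 fires; G=4 Q=6 M=4 C=4
Draw 3: a1=1.932, a2=0.228, a3=2.310, a0=4.470; τ=−ln(0.1376)/4.470=0.444 → t=1.300; u2·a0=0.3890·4.470=1.739 ≤ a1=1.932 → R1 fires; G=5 Q=8 M=4 C=3
Draw 4: a1=1.449, a2=0.171, a3=3.080, a0=4.700; τ=−ln(0.4340)/4.700=0.178 → t=1.478; u2·a0=0.4324·4.700=2.032; a1+a2=1.620 < 2.032 ≤ a1+…+a3=4.700 → R3 fires; G=5 Q=9 M=6 C=3
Draw 5: a1=1.449, a2=0.171, a3=3.465, a0=5.085; τ=−ln(0.3836)/5.085=0.188 → t=1.666; u2·a0=0.1763·5.085=0.896 ≤ a1=1.449 → R1 fires; G=6 Q=11 M=6 C=2
Draw 6: a1=0.966, a2=0.114, a3=4.235, a0=5.315; τ=−ln(0.4144)/5.315=0.166 → t=1.832; u2·a0=0.3171·5.315=1.685; a1+a2=1.080 < 1.685 ≤ a1+…+a3=5.315 → R3 fires; G=6 Q=12 M=8 C=2
Draw 7: a1=0.966, a2=0.114, a3=4.620, a0=5.700; τ=−ln(0.9809)/5.700=0.003 → t=1.835; u2·a0=0.5248·5.700=2.991; a1+a2=1.080 < 2.991 ≤ a1+…+a3=5.700 → R3 fires; G=6 Q=13 M=10 C=2
Draw 8: a1=0.966, a2=0.114, a3=5.005, a0=6.085; τ=−ln(0.5492)/6.085=0.098 → t=1.934; u2·a0=0.7052·6.085=4.291; a1+a2=1.080 < 4.291 ≤ a1+…+a3=6.085 → R3 fires; G=6 Q=14 M=12 C=2
Draw 9: a1=0.966, a2=0.114, a3=5.390, a0=6.470; τ=−ln(0.7019)/6.470=0.055 → t=1.988; u2·a0=0.1599·6.470=1.035; a1=0.966 < 1.035 ≤ a1+a2=1.080 → R2 fires; G=6 Q=14 M=12 C=3
Draw 10: a1=1.449, a2=0.171, a3=5.390, a0=7.010; τ=−ln(0.1039)/7.010=0.323 → t=2.311; u2·a0=0.5056·7.010=3.544; a1+a2=1.620 < 3.544 ≤ a1+…+a3=7.010 → R3 fires; G=6 Q=15 M=14 C=3
Draw 11: a1=1.449, a2=0.171, a3=5.775, a0=7.395; τ=−ln(0.1506)/7.395=0.256 → t=2.567; u2·a0=0.2025·7.395=1.497; a1=1.449 < 1.497 ≤ a1+a2=1.620 → R2 fires; G=6 Q=15 M=14 C=4
Draw 12: a1=1.932, a2=0.228, a3=5.775, a0=7.935; τ=−ln(0.1740)/7.935=0.220 → t=2.788 > T=2.59: stop.
At T=2.59: G=6 Q=15 M=14 C=4; the largest is Q.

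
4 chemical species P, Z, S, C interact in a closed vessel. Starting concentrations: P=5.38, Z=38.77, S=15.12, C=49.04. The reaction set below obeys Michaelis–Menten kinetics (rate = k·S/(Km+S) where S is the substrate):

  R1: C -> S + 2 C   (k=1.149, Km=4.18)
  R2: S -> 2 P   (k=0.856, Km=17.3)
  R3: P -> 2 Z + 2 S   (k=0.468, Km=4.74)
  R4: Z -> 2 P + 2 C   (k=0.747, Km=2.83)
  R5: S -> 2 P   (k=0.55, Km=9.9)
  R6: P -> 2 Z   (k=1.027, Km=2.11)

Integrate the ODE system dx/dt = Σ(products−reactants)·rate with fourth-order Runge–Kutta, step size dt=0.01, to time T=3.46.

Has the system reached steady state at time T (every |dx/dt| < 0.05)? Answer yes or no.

RK4 with dt=0.01: 346 steps to T=3.46. Trajectory (selected grid times):
t=0.00: P=5.38 Z=38.77 S=15.12 C=49.04
t=0.38: P=6.09 Z=39.27 S=15.44 C=49.97
t=0.77: P=6.80 Z=39.81 S=15.77 C=50.93
t=1.15: P=7.49 Z=40.36 S=16.11 C=51.86
t=1.54: P=8.20 Z=40.95 S=16.45 C=52.82
t=1.92: P=8.88 Z=41.54 S=16.80 C=53.76
t=2.31: P=9.58 Z=42.16 S=17.15 C=54.72
t=2.69: P=10.27 Z=42.78 S=17.50 C=55.66
t=3.08: P=10.97 Z=43.42 S=17.87 C=56.62
t=3.46: P=11.65 Z=44.07 S=18.22 C=57.56
Rates at T: R1=1.0712, R2=0.4391, R3=0.3326, R4=0.7019, R5=0.3564, R6=0.8695
dx/dt at T (Σ net stoichiometry × rate): P=+1.7927, Z=+1.7023, S=+0.9410, C=+2.4751
Largest |dx/dt| is |+2.4751| (C) ≥ 0.05 → not steady.

Steady state at T: no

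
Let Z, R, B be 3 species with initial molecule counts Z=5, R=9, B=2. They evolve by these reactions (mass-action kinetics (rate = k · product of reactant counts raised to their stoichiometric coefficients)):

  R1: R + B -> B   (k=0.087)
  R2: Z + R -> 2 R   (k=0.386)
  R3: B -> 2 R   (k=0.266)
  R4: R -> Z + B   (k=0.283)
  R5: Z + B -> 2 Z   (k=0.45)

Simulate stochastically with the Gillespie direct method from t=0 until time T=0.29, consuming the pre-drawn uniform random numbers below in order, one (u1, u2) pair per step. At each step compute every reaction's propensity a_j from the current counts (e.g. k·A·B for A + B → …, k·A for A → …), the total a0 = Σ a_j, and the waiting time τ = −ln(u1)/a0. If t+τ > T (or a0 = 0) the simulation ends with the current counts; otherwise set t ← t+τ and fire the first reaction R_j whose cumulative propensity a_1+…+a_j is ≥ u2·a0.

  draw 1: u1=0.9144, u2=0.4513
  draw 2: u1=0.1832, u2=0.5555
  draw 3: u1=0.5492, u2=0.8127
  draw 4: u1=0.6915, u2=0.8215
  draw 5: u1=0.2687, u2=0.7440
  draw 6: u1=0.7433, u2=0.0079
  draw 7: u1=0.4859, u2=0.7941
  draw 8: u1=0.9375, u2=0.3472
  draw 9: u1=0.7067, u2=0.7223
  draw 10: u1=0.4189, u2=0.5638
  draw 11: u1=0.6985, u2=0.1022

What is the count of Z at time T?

t=0.000: Z=5 R=9 B=2
Draw 1: a1=1.566, a2=17.370, a3=0.532, a4=2.547, a5=4.500, a0=26.515; τ=−ln(0.9144)/26.515=0.003 → t=0.003; u2·a0=0.4513·26.515=11.966; a1=1.566 < 11.966 ≤ a1+a2=18.936 → R2 fires; Z=4 R=10 B=2
Draw 2: a1=1.740, a2=15.440, a3=0.532, a4=2.830, a5=3.600, a0=24.142; τ=−ln(0.1832)/24.142=0.070 → t=0.074; u2·a0=0.5555·24.142=13.411; a1=1.740 < 13.411 ≤ a1+a2=17.180 → R2 fires; Z=3 R=11 B=2
Draw 3: a1=1.914, a2=12.738, a3=0.532, a4=3.113, a5=2.700, a0=20.997; τ=−ln(0.5492)/20.997=0.029 → t=0.102; u2·a0=0.8127·20.997=17.064; a1+…+a3=15.184 < 17.064 ≤ a1+…+a4=18.297 → R4 fires; Z=4 R=10 B=3
Draw 4: a1=2.610, a2=15.440, a3=0.798, a4=2.830, a5=5.400, a0=27.078; τ=−ln(0.6915)/27.078=0.014 → t=0.116; u2·a0=0.8215·27.078=22.245; a1+…+a4=21.678 < 22.245 ≤ a1+…+a5=27.078 → R5 fires; Z=5 R=10 B=2
Draw 5: a1=1.740, a2=19.300, a3=0.532, a4=2.830, a5=4.500, a0=28.902; τ=−ln(0.2687)/28.902=0.045 → t=0.161; u2·a0=0.7440·28.902=21.503; a1+a2=21.040 < 21.503 ≤ a1+…+a3=21.572 → R3 fires; Z=5 R=12 B=1
Draw 6: a1=1.044, a2=23.160, a3=0.266, a4=3.396, a5=2.250, a0=30.116; τ=−ln(0.7433)/30.116=0.010 → t=0.171; u2·a0=0.0079·30.116=0.238 ≤ a1=1.044 → R1 fires; Z=5 R=11 B=1
Draw 7: a1=0.957, a2=21.230, a3=0.266, a4=3.113, a5=2.250, a0=27.816; τ=−ln(0.4859)/27.816=0.026 → t=0.197; u2·a0=0.7941·27.816=22.089; a1=0.957 < 22.089 ≤ a1+a2=22.187 → R2 fires; Z=4 R=12 B=1
Draw 8: a1=1.044, a2=18.528, a3=0.266, a4=3.396, a5=1.800, a0=25.034; τ=−ln(0.9375)/25.034=0.003 → t=0.200; u2·a0=0.3472·25.034=8.692; a1=1.044 < 8.692 ≤ a1+a2=19.572 → R2 fires; Z=3 R=13 B=1
Draw 9: a1=1.131, a2=15.054, a3=0.266, a4=3.679, a5=1.350, a0=21.480; τ=−ln(0.7067)/21.480=0.016 → t=0.216; u2·a0=0.7223·21.480=15.515; a1=1.131 < 15.515 ≤ a1+a2=16.185 → R2 fires; Z=2 R=14 B=1
Draw 10: a1=1.218, a2=10.808, a3=0.266, a4=3.962, a5=0.900, a0=17.154; τ=−ln(0.4189)/17.154=0.051 → t=0.267; u2·a0=0.5638·17.154=9.671; a1=1.218 < 9.671 ≤ a1+a2=12.026 → R2 fires; Z=1 R=15 B=1
Draw 11: a1=1.305, a2=5.790, a3=0.266, a4=4.245, a5=0.450, a0=12.056; τ=−ln(0.6985)/12.056=0.030 → t=0.296 > T=0.29: stop.
Read off Z at T=0.29: 1

Z at T = 1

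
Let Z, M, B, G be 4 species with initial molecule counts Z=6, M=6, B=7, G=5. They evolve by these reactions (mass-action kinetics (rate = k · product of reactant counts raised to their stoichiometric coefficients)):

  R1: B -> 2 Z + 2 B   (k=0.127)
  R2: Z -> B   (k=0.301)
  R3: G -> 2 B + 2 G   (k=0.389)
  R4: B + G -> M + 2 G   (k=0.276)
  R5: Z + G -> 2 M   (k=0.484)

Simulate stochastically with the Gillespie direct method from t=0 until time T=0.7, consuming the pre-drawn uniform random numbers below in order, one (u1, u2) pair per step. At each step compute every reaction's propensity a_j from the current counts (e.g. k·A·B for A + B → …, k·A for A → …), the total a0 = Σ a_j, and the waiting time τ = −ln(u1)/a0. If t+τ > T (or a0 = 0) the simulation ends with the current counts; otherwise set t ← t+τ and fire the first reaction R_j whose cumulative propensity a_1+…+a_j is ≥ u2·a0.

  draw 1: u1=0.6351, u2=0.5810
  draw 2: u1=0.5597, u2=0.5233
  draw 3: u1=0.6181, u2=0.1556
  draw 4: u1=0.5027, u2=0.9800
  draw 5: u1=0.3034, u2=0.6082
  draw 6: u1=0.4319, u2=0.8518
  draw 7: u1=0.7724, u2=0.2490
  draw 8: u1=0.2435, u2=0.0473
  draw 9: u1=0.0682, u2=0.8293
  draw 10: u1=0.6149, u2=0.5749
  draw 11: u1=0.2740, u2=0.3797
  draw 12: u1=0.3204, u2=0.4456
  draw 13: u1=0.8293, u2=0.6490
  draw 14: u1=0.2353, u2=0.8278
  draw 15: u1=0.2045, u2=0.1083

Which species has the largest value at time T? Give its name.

Dominant species at T: M

t=0.000: Z=6 M=6 B=7 G=5
Draw 1: a1=0.889, a2=1.806, a3=1.945, a4=9.660, a5=14.520, a0=28.820; τ=−ln(0.6351)/28.820=0.016 → t=0.016; u2·a0=0.5810·28.820=16.744; a1+…+a4=14.300 < 16.744 ≤ a1+…+a5=28.820 → R5 fires; Z=5 M=8 B=7 G=4
Draw 2: a1=0.889, a2=1.505, a3=1.556, a4=7.728, a5=9.680, a0=21.358; τ=−ln(0.5597)/21.358=0.027 → t=0.043; u2·a0=0.5233·21.358=11.177; a1+…+a3=3.950 < 11.177 ≤ a1+…+a4=11.678 → R4 fires; Z=5 M=9 B=6 G=5
Draw 3: a1=0.762, a2=1.505, a3=1.945, a4=8.280, a5=12.100, a0=24.592; τ=−ln(0.6181)/24.592=0.020 → t=0.062; u2·a0=0.1556·24.592=3.827; a1+a2=2.267 < 3.827 ≤ a1+…+a3=4.212 → R3 fires; Z=5 M=9 B=8 G=6
Draw 4: a1=1.016, a2=1.505, a3=2.334, a4=13.248, a5=14.520, a0=32.623; τ=−ln(0.5027)/32.623=0.021 → t=0.084; u2·a0=0.9800·32.623=31.971; a1+…+a4=18.103 < 31.971 ≤ a1+…+a5=32.623 → R5 fires; Z=4 M=11 B=8 G=5
Draw 5: a1=1.016, a2=1.204, a3=1.945, a4=11.040, a5=9.680, a0=24.885; τ=−ln(0.3034)/24.885=0.048 → t=0.131; u2·a0=0.6082·24.885=15.135; a1+…+a3=4.165 < 15.135 ≤ a1+…+a4=15.205 → R4 fires; Z=4 M=12 B=7 G=6
Draw 6: a1=0.889, a2=1.204, a3=2.334, a4=11.592, a5=11.616, a0=27.635; τ=−ln(0.4319)/27.635=0.030 → t=0.162; u2·a0=0.8518·27.635=23.539; a1+…+a4=16.019 < 23.539 ≤ a1+…+a5=27.635 → R5 fires; Z=3 M=14 B=7 G=5
Draw 7: a1=0.889, a2=0.903, a3=1.945, a4=9.660, a5=7.260, a0=20.657; τ=−ln(0.7724)/20.657=0.013 → t=0.174; u2·a0=0.2490·20.657=5.144; a1+…+a3=3.737 < 5.144 ≤ a1+…+a4=13.397 → R4 fires; Z=3 M=15 B=6 G=6
Draw 8: a1=0.762, a2=0.903, a3=2.334, a4=9.936, a5=8.712, a0=22.647; τ=−ln(0.2435)/22.647=0.062 → t=0.237; u2·a0=0.0473·22.647=1.071; a1=0.762 < 1.071 ≤ a1+a2=1.665 → R2 fires; Z=2 M=15 B=7 G=6
Draw 9: a1=0.889, a2=0.602, a3=2.334, a4=11.592, a5=5.808, a0=21.225; τ=−ln(0.0682)/21.225=0.127 → t=0.363; u2·a0=0.8293·21.225=17.602; a1+…+a4=15.417 < 17.602 ≤ a1+…+a5=21.225 → R5 fires; Z=1 M=17 B=7 G=5
Draw 10: a1=0.889, a2=0.301, a3=1.945, a4=9.660, a5=2.420, a0=15.215; τ=−ln(0.6149)/15.215=0.032 → t=0.395; u2·a0=0.5749·15.215=8.747; a1+…+a3=3.135 < 8.747 ≤ a1+…+a4=12.795 → R4 fires; Z=1 M=18 B=6 G=6
Draw 11: a1=0.762, a2=0.301, a3=2.334, a4=9.936, a5=2.904, a0=16.237; τ=−ln(0.2740)/16.237=0.080 → t=0.475; u2·a0=0.3797·16.237=6.165; a1+…+a3=3.397 < 6.165 ≤ a1+…+a4=13.333 → R4 fires; Z=1 M=19 B=5 G=7
Draw 12: a1=0.635, a2=0.301, a3=2.723, a4=9.660, a5=3.388, a0=16.707; τ=−ln(0.3204)/16.707=0.068 → t=0.543; u2·a0=0.4456·16.707=7.445; a1+…+a3=3.659 < 7.445 ≤ a1+…+a4=13.319 → R4 fires; Z=1 M=20 B=4 G=8
Draw 13: a1=0.508, a2=0.301, a3=3.112, a4=8.832, a5=3.872, a0=16.625; τ=−ln(0.8293)/16.625=0.011 → t=0.554; u2·a0=0.6490·16.625=10.790; a1+…+a3=3.921 < 10.790 ≤ a1+…+a4=12.753 → R4 fires; Z=1 M=21 B=3 G=9
Draw 14: a1=0.381, a2=0.301, a3=3.501, a4=7.452, a5=4.356, a0=15.991; τ=−ln(0.2353)/15.991=0.090 → t=0.645; u2·a0=0.8278·15.991=13.237; a1+…+a4=11.635 < 13.237 ≤ a1+…+a5=15.991 → R5 fires; Z=0 M=23 B=3 G=8
Draw 15: a1=0.381, a2=0.000, a3=3.112, a4=6.624, a5=0.000, a0=10.117; τ=−ln(0.2045)/10.117=0.157 → t=0.802 > T=0.7: stop.
At T=0.7: Z=0 M=23 B=3 G=8; the largest is M.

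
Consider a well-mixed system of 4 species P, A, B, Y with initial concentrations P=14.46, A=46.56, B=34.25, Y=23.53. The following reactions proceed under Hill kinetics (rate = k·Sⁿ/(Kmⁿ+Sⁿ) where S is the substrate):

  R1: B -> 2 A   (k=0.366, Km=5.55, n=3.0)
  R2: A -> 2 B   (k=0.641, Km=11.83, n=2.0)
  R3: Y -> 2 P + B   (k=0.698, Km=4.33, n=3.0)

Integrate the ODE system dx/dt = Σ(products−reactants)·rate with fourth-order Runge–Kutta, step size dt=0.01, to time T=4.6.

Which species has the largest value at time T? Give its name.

Dominant species at T: A

RK4 with dt=0.01: 460 steps to T=4.6. Trajectory (selected grid times):
t=0.00: P=14.46 A=46.56 B=34.25 Y=23.53
t=0.51: P=15.17 A=46.62 B=35.03 Y=23.18
t=1.02: P=15.87 A=46.69 B=35.81 Y=22.82
t=1.53: P=16.58 A=46.75 B=36.60 Y=22.47
t=2.04: P=17.29 A=46.82 B=37.38 Y=22.12
t=2.56: P=18.01 A=46.89 B=38.18 Y=21.76
t=3.07: P=18.72 A=46.95 B=38.96 Y=21.40
t=3.58: P=19.42 A=47.01 B=39.74 Y=21.05
t=4.09: P=20.13 A=47.08 B=40.52 Y=20.70
t=4.60: P=20.83 A=47.14 B=41.30 Y=20.34
At T=4.6: P=20.83 A=47.14 B=41.30 Y=20.34; the largest is A.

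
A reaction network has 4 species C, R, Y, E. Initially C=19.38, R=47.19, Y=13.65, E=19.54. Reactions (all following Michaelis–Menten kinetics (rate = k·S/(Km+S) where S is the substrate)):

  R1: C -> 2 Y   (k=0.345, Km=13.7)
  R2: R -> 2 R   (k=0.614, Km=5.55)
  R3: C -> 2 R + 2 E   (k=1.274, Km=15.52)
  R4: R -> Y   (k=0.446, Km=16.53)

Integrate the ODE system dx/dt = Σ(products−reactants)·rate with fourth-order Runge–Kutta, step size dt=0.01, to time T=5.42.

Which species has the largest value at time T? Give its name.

RK4 with dt=0.01: 542 steps to T=5.42. Trajectory (selected grid times):
t=0.00: C=19.38 R=47.19 Y=13.65 E=19.54
t=0.60: C=18.84 R=48.16 Y=14.09 E=20.38
t=1.20: C=18.30 R=49.13 Y=14.53 E=21.22
t=1.81: C=17.76 R=50.10 Y=14.97 E=22.05
t=2.41: C=17.24 R=51.04 Y=15.40 E=22.86
t=3.01: C=16.73 R=51.97 Y=15.84 E=23.66
t=3.61: C=16.22 R=52.88 Y=16.27 E=24.45
t=4.22: C=15.72 R=53.80 Y=16.70 E=25.24
t=4.82: C=15.22 R=54.70 Y=17.13 E=26.00
t=5.42: C=14.74 R=55.57 Y=17.55 E=26.75
At T=5.42: C=14.74 R=55.57 Y=17.55 E=26.75; the largest is R.

Dominant species at T: R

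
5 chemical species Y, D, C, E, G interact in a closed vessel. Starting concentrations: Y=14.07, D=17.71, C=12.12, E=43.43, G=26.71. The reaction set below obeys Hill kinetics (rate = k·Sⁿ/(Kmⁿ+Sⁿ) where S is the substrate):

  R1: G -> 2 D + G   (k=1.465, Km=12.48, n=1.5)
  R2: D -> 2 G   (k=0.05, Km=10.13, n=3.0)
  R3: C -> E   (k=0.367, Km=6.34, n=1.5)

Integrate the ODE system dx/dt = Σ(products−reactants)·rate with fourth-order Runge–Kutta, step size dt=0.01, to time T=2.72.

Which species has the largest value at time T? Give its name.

RK4 with dt=0.01: 272 steps to T=2.72. Trajectory (selected grid times):
t=0.00: Y=14.07 D=17.71 C=12.12 E=43.43 G=26.71
t=0.30: Y=14.07 D=18.36 C=12.04 E=43.51 G=26.74
t=0.60: Y=14.07 D=19.02 C=11.96 E=43.59 G=26.76
t=0.91: Y=14.07 D=19.69 C=11.88 E=43.67 G=26.79
t=1.21: Y=14.07 D=20.35 C=11.80 E=43.75 G=26.82
t=1.51: Y=14.07 D=21.00 C=11.72 E=43.83 G=26.84
t=1.81: Y=14.07 D=21.65 C=11.64 E=43.91 G=26.87
t=2.12: Y=14.07 D=22.33 C=11.56 E=43.99 G=26.90
t=2.42: Y=14.07 D=22.98 C=11.48 E=44.07 G=26.92
t=2.72: Y=14.07 D=23.64 C=11.40 E=44.15 G=26.95
At T=2.72: Y=14.07 D=23.64 C=11.40 E=44.15 G=26.95; the largest is E.

Dominant species at T: E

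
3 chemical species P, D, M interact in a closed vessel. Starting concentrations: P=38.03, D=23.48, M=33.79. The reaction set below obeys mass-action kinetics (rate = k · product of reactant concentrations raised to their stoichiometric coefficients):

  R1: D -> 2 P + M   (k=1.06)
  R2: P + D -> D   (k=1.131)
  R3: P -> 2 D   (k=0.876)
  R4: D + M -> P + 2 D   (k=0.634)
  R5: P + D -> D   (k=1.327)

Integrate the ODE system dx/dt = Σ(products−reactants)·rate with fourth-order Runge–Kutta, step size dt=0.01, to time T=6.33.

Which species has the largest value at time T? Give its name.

Dominant species at T: D

RK4 with dt=0.01: 633 steps to T=6.33. Trajectory (selected grid times):
t=0.00: P=38.03 D=23.48 M=33.79
t=0.70: P=1.29 D=58.58 M=1.67
t=1.41: P=1.29 D=60.18 M=1.67
t=2.11: P=1.29 D=61.76 M=1.67
t=2.81: P=1.29 D=63.34 M=1.67
t=3.52: P=1.29 D=64.94 M=1.67
t=4.22: P=1.29 D=66.52 M=1.67
t=4.92: P=1.29 D=68.10 M=1.67
t=5.63: P=1.29 D=69.70 M=1.67
t=6.33: P=1.29 D=71.27 M=1.67
At T=6.33: P=1.29 D=71.27 M=1.67; the largest is D.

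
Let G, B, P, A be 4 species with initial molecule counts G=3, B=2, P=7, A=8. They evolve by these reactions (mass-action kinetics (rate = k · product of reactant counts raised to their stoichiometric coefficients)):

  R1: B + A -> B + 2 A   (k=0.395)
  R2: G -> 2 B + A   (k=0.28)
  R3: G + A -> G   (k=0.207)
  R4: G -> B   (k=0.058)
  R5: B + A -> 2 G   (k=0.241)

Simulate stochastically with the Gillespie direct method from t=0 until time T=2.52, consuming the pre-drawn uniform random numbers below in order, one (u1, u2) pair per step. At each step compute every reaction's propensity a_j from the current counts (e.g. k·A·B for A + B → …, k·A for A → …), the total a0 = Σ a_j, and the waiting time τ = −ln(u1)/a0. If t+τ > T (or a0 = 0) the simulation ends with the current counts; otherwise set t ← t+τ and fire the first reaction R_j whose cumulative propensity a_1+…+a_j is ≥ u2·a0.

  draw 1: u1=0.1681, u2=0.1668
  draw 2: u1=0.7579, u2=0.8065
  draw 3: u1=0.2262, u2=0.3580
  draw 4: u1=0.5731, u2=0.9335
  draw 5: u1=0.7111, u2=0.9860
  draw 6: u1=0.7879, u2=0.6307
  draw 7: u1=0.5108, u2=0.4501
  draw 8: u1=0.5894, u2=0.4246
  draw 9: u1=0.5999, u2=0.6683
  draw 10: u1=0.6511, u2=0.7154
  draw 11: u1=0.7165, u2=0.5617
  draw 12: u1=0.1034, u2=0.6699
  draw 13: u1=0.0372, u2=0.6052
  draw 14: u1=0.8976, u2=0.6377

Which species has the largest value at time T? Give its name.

Dominant species at T: P

t=0.000: G=3 B=2 P=7 A=8
Draw 1: a1=6.320, a2=0.840, a3=4.968, a4=0.174, a5=3.856, a0=16.158; τ=−ln(0.1681)/16.158=0.110 → t=0.110; u2·a0=0.1668·16.158=2.695 ≤ a1=6.320 → R1 fires; G=3 B=2 P=7 A=9
Draw 2: a1=7.110, a2=0.840, a3=5.589, a4=0.174, a5=4.338, a0=18.051; τ=−ln(0.7579)/18.051=0.015 → t=0.126; u2·a0=0.8065·18.051=14.558; a1+…+a4=13.713 < 14.558 ≤ a1+…+a5=18.051 → R5 fires; G=5 B=1 P=7 A=8
Draw 3: a1=3.160, a2=1.400, a3=8.280, a4=0.290, a5=1.928, a0=15.058; τ=−ln(0.2262)/15.058=0.099 → t=0.224; u2·a0=0.3580·15.058=5.391; a1+a2=4.560 < 5.391 ≤ a1+…+a3=12.840 → R3 fires; G=5 B=1 P=7 A=7
Draw 4: a1=2.765, a2=1.400, a3=7.245, a4=0.290, a5=1.687, a0=13.387; τ=−ln(0.5731)/13.387=0.042 → t=0.266; u2·a0=0.9335·13.387=12.497; a1+…+a4=11.700 < 12.497 ≤ a1+…+a5=13.387 → R5 fires; G=7 B=0 P=7 A=6
Draw 5: a1=0.000, a2=1.960, a3=8.694, a4=0.406, a5=0.000, a0=11.060; τ=−ln(0.7111)/11.060=0.031 → t=0.297; u2·a0=0.9860·11.060=10.905; a1+…+a3=10.654 < 10.905 ≤ a1+…+a4=11.060 → R4 fires; G=6 B=1 P=7 A=6
Draw 6: a1=2.370, a2=1.680, a3=7.452, a4=0.348, a5=1.446, a0=13.296; τ=−ln(0.7879)/13.296=0.018 → t=0.315; u2·a0=0.6307·13.296=8.386; a1+a2=4.050 < 8.386 ≤ a1+…+a3=11.502 → R3 fires; G=6 B=1 P=7 A=5
Draw 7: a1=1.975, a2=1.680, a3=6.210, a4=0.348, a5=1.205, a0=11.418; τ=−ln(0.5108)/11.418=0.059 → t=0.374; u2·a0=0.4501·11.418=5.139; a1+a2=3.655 < 5.139 ≤ a1+…+a3=9.865 → R3 fires; G=6 B=1 P=7 A=4
Draw 8: a1=1.580, a2=1.680, a3=4.968, a4=0.348, a5=0.964, a0=9.540; τ=−ln(0.5894)/9.540=0.055 → t=0.429; u2·a0=0.4246·9.540=4.051; a1+a2=3.260 < 4.051 ≤ a1+…+a3=8.228 → R3 fires; G=6 B=1 P=7 A=3
Draw 9: a1=1.185, a2=1.680, a3=3.726, a4=0.348, a5=0.723, a0=7.662; τ=−ln(0.5999)/7.662=0.067 → t=0.496; u2·a0=0.6683·7.662=5.121; a1+a2=2.865 < 5.121 ≤ a1+…+a3=6.591 → R3 fires; G=6 B=1 P=7 A=2
Draw 10: a1=0.790, a2=1.680, a3=2.484, a4=0.348, a5=0.482, a0=5.784; τ=−ln(0.6511)/5.784=0.074 → t=0.570; u2·a0=0.7154·5.784=4.138; a1+a2=2.470 < 4.138 ≤ a1+…+a3=4.954 → R3 fires; G=6 B=1 P=7 A=1
Draw 11: a1=0.395, a2=1.680, a3=1.242, a4=0.348, a5=0.241, a0=3.906; τ=−ln(0.7165)/3.906=0.085 → t=0.655; u2·a0=0.5617·3.906=2.194; a1+a2=2.075 < 2.194 ≤ a1+…+a3=3.317 → R3 fires; G=6 B=1 P=7 A=0
Draw 12: a1=0.000, a2=1.680, a3=0.000, a4=0.348, a5=0.000, a0=2.028; τ=−ln(0.1034)/2.028=1.119 → t=1.774; u2·a0=0.6699·2.028=1.359; a1=0.000 < 1.359 ≤ a1+a2=1.680 → R2 fires; G=5 B=3 P=7 A=1
Draw 13: a1=1.185, a2=1.400, a3=1.035, a4=0.290, a5=0.723, a0=4.633; τ=−ln(0.0372)/4.633=0.710 → t=2.485; u2·a0=0.6052·4.633=2.804; a1+a2=2.585 < 2.804 ≤ a1+…+a3=3.620 → R3 fires; G=5 B=3 P=7 A=0
Draw 14: a1=0.000, a2=1.400, a3=0.000, a4=0.290, a5=0.000, a0=1.690; τ=−ln(0.8976)/1.690=0.064 → t=2.549 > T=2.52: stop.
At T=2.52: G=5 B=3 P=7 A=0; the largest is P.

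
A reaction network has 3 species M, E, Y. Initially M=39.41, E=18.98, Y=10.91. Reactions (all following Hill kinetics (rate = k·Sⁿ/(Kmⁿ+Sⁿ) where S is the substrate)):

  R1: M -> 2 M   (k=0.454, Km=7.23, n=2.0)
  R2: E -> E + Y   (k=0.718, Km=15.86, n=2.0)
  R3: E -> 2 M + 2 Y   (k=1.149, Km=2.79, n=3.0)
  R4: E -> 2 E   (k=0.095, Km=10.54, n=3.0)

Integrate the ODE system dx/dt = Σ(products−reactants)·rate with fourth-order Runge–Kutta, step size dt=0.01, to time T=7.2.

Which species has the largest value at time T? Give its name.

RK4 with dt=0.01: 720 steps to T=7.2. Trajectory (selected grid times):
t=0.00: M=39.41 E=18.98 Y=10.91
t=0.80: M=41.59 E=18.13 Y=13.07
t=1.60: M=43.78 E=17.28 Y=15.22
t=2.40: M=45.96 E=16.42 Y=17.36
t=3.20: M=48.15 E=15.57 Y=19.48
t=4.00: M=50.33 E=14.71 Y=21.58
t=4.80: M=52.51 E=13.85 Y=23.66
t=5.60: M=54.69 E=12.99 Y=25.72
t=6.40: M=56.86 E=12.13 Y=27.76
t=7.20: M=59.04 E=11.27 Y=29.78
At T=7.2: M=59.04 E=11.27 Y=29.78; the largest is M.

Dominant species at T: M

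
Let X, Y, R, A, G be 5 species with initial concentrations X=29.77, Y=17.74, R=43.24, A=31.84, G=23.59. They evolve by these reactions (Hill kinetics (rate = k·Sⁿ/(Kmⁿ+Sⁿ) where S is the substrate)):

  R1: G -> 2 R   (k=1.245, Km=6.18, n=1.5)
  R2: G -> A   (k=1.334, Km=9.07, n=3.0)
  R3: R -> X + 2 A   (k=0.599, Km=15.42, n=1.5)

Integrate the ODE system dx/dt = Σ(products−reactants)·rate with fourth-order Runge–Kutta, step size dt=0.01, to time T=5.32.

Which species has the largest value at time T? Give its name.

Dominant species at T: R

RK4 with dt=0.01: 532 steps to T=5.32. Trajectory (selected grid times):
t=0.00: X=29.77 Y=17.74 R=43.24 A=31.84 G=23.59
t=0.59: X=30.06 Y=17.74 R=44.24 A=33.17 G=22.20
t=1.18: X=30.36 Y=17.74 R=45.22 A=34.49 G=20.84
t=1.77: X=30.65 Y=17.74 R=46.18 A=35.80 G=19.49
t=2.36: X=30.95 Y=17.74 R=47.11 A=37.10 G=18.16
t=2.96: X=31.25 Y=17.74 R=48.05 A=38.41 G=16.84
t=3.55: X=31.55 Y=17.74 R=48.94 A=39.68 G=15.58
t=4.14: X=31.85 Y=17.74 R=49.80 A=40.92 G=14.35
t=4.73: X=32.15 Y=17.74 R=50.62 A=42.14 G=13.18
t=5.32: X=32.46 Y=17.74 R=51.41 A=43.32 G=12.06
At T=5.32: X=32.46 Y=17.74 R=51.41 A=43.32 G=12.06; the largest is R.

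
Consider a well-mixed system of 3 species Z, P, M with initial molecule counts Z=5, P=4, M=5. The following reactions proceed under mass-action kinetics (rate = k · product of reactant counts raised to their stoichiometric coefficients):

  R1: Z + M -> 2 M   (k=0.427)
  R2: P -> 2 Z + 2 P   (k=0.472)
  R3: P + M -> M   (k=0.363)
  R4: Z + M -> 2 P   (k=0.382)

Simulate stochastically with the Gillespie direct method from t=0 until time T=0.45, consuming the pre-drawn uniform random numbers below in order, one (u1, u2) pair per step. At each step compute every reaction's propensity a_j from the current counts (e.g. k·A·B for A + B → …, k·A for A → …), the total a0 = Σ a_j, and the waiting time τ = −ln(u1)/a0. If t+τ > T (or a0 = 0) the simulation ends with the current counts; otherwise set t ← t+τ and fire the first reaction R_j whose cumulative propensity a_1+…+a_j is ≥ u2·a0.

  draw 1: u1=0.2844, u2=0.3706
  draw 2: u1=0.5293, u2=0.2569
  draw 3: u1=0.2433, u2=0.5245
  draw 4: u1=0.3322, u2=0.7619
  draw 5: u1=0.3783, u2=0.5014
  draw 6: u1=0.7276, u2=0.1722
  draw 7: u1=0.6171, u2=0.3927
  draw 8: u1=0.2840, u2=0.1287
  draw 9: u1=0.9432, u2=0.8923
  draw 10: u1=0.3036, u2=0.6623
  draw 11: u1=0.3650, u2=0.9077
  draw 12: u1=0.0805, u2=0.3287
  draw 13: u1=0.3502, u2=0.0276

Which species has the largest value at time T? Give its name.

t=0.000: Z=5 P=4 M=5
Draw 1: a1=10.675, a2=1.888, a3=7.260, a4=9.550, a0=29.373; τ=−ln(0.2844)/29.373=0.043 → t=0.043; u2·a0=0.3706·29.373=10.886; a1=10.675 < 10.886 ≤ a1+a2=12.563 → R2 fires; Z=7 P=5 M=5
Draw 2: a1=14.945, a2=2.360, a3=9.075, a4=13.370, a0=39.750; τ=−ln(0.5293)/39.750=0.016 → t=0.059; u2·a0=0.2569·39.750=10.212 ≤ a1=14.945 → R1 fires; Z=6 P=5 M=6
Draw 3: a1=15.372, a2=2.360, a3=10.890, a4=13.752, a0=42.374; τ=−ln(0.2433)/42.374=0.033 → t=0.092; u2·a0=0.5245·42.374=22.225; a1+a2=17.732 < 22.225 ≤ a1+…+a3=28.622 → R3 fires; Z=6 P=4 M=6
Draw 4: a1=15.372, a2=1.888, a3=8.712, a4=13.752, a0=39.724; τ=−ln(0.3322)/39.724=0.028 → t=0.120; u2·a0=0.7619·39.724=30.266; a1+…+a3=25.972 < 30.266 ≤ a1+…+a4=39.724 → R4 fires; Z=5 P=6 M=5
Draw 5: a1=10.675, a2=2.832, a3=10.890, a4=9.550, a0=33.947; τ=−ln(0.3783)/33.947=0.029 → t=0.149; u2·a0=0.5014·33.947=17.021; a1+a2=13.507 < 17.021 ≤ a1+…+a3=24.397 → R3 fires; Z=5 P=5 M=5
Draw 6: a1=10.675, a2=2.360, a3=9.075, a4=9.550, a0=31.660; τ=−ln(0.7276)/31.660=0.010 → t=0.159; u2·a0=0.1722·31.660=5.452 ≤ a1=10.675 → R1 fires; Z=4 P=5 M=6
Draw 7: a1=10.248, a2=2.360, a3=10.890, a4=9.168, a0=32.666; τ=−ln(0.6171)/32.666=0.015 → t=0.173; u2·a0=0.3927·32.666=12.828; a1+a2=12.608 < 12.828 ≤ a1+…+a3=23.498 → R3 fires; Z=4 P=4 M=6
Draw 8: a1=10.248, a2=1.888, a3=8.712, a4=9.168, a0=30.016; τ=−ln(0.2840)/30.016=0.042 → t=0.215; u2·a0=0.1287·30.016=3.863 ≤ a1=10.248 → R1 fires; Z=3 P=4 M=7
Draw 9: a1=8.967, a2=1.888, a3=10.164, a4=8.022, a0=29.041; τ=−ln(0.9432)/29.041=0.002 → t=0.217; u2·a0=0.8923·29.041=25.913; a1+…+a3=21.019 < 25.913 ≤ a1+…+a4=29.041 → R4 fires; Z=2 P=6 M=6
Draw 10: a1=5.124, a2=2.832, a3=13.068, a4=4.584, a0=25.608; τ=−ln(0.3036)/25.608=0.047 → t=0.264; u2·a0=0.6623·25.608=16.960; a1+a2=7.956 < 16.960 ≤ a1+…+a3=21.024 → R3 fires; Z=2 P=5 M=6
Draw 11: a1=5.124, a2=2.360, a3=10.890, a4=4.584, a0=22.958; τ=−ln(0.3650)/22.958=0.044 → t=0.308; u2·a0=0.9077·22.958=20.839; a1+…+a3=18.374 < 20.839 ≤ a1+…+a4=22.958 → R4 fires; Z=1 P=7 M=5
Draw 12: a1=2.135, a2=3.304, a3=12.705, a4=1.910, a0=20.054; τ=−ln(0.0805)/20.054=0.126 → t=0.433; u2·a0=0.3287·20.054=6.592; a1+a2=5.439 < 6.592 ≤ a1+…+a3=18.144 → R3 fires; Z=1 P=6 M=5
Draw 13: a1=2.135, a2=2.832, a3=10.890, a4=1.910, a0=17.767; τ=−ln(0.3502)/17.767=0.059 → t=0.492 > T=0.45: stop.
At T=0.45: Z=1 P=6 M=5; the largest is P.

Dominant species at T: P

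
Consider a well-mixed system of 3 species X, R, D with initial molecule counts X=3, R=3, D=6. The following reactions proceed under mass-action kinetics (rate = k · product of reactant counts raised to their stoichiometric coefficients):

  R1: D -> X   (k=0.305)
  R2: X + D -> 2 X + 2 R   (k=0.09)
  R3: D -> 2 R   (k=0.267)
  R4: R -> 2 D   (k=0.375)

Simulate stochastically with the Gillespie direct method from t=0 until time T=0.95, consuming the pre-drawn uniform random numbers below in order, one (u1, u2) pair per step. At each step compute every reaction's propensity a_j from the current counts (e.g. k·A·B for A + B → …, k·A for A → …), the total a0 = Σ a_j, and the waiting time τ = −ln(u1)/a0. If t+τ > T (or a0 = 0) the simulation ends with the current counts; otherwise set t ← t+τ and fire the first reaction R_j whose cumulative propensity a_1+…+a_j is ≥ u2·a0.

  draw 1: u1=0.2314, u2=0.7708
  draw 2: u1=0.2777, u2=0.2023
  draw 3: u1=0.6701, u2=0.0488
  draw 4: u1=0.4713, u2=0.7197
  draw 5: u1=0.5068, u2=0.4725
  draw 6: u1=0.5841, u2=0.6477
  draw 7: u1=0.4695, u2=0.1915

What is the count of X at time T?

X at T = 6

t=0.000: X=3 R=3 D=6
Draw 1: a1=1.830, a2=1.620, a3=1.602, a4=1.125, a0=6.177; τ=−ln(0.2314)/6.177=0.237 → t=0.237; u2·a0=0.7708·6.177=4.761; a1+a2=3.450 < 4.761 ≤ a1+…+a3=5.052 → R3 fires; X=3 R=5 D=5
Draw 2: a1=1.525, a2=1.350, a3=1.335, a4=1.875, a0=6.085; τ=−ln(0.2777)/6.085=0.211 → t=0.447; u2·a0=0.2023·6.085=1.231 ≤ a1=1.525 → R1 fires; X=4 R=5 D=4
Draw 3: a1=1.220, a2=1.440, a3=1.068, a4=1.875, a0=5.603; τ=−ln(0.6701)/5.603=0.071 → t=0.519; u2·a0=0.0488·5.603=0.273 ≤ a1=1.220 → R1 fires; X=5 R=5 D=3
Draw 4: a1=0.915, a2=1.350, a3=0.801, a4=1.875, a0=4.941; τ=−ln(0.4713)/4.941=0.152 → t=0.671; u2·a0=0.7197·4.941=3.556; a1+…+a3=3.066 < 3.556 ≤ a1+…+a4=4.941 → R4 fires; X=5 R=4 D=5
Draw 5: a1=1.525, a2=2.250, a3=1.335, a4=1.500, a0=6.610; τ=−ln(0.5068)/6.610=0.103 → t=0.774; u2·a0=0.4725·6.610=3.123; a1=1.525 < 3.123 ≤ a1+a2=3.775 → R2 fires; X=6 R=6 D=4
Draw 6: a1=1.220, a2=2.160, a3=1.068, a4=2.250, a0=6.698; τ=−ln(0.5841)/6.698=0.080 → t=0.854; u2·a0=0.6477·6.698=4.338; a1+a2=3.380 < 4.338 ≤ a1+…+a3=4.448 → R3 fires; X=6 R=8 D=3
Draw 7: a1=0.915, a2=1.620, a3=0.801, a4=3.000, a0=6.336; τ=−ln(0.4695)/6.336=0.119 → t=0.974 > T=0.95: stop.
Read off X at T=0.95: 6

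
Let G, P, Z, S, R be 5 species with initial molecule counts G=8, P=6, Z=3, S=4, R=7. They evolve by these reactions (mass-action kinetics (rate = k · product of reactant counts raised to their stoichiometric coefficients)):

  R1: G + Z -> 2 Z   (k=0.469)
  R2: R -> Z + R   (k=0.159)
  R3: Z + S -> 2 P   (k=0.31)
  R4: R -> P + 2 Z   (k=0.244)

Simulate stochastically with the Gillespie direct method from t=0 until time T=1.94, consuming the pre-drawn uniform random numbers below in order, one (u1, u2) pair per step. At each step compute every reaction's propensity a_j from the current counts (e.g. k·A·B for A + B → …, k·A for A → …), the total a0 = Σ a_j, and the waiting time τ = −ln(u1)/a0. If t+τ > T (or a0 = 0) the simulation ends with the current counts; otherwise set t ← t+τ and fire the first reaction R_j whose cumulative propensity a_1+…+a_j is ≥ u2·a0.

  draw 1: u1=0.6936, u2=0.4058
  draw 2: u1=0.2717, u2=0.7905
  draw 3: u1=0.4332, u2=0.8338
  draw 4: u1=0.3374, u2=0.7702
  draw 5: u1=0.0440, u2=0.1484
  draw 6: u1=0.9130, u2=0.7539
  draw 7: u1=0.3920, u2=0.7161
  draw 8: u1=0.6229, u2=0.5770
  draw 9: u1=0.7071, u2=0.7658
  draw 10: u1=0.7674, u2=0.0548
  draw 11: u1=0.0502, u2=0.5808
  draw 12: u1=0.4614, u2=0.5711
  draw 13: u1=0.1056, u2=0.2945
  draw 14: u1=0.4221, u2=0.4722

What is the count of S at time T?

t=0.000: G=8 P=6 Z=3 S=4 R=7
Draw 1: a1=11.256, a2=1.113, a3=3.720, a4=1.708, a0=17.797; τ=−ln(0.6936)/17.797=0.021 → t=0.021; u2·a0=0.4058·17.797=7.222 ≤ a1=11.256 → R1 fires; G=7 P=6 Z=4 S=4 R=7
Draw 2: a1=13.132, a2=1.113, a3=4.960, a4=1.708, a0=20.913; τ=−ln(0.2717)/20.913=0.062 → t=0.083; u2·a0=0.7905·20.913=16.532; a1+a2=14.245 < 16.532 ≤ a1+…+a3=19.205 → R3 fires; G=7 P=8 Z=3 S=3 R=7
Draw 3: a1=9.849, a2=1.113, a3=2.790, a4=1.708, a0=15.460; τ=−ln(0.4332)/15.460=0.054 → t=0.137; u2·a0=0.8338·15.460=12.891; a1+a2=10.962 < 12.891 ≤ a1+…+a3=13.752 → R3 fires; G=7 P=10 Z=2 S=2 R=7
Draw 4: a1=6.566, a2=1.113, a3=1.240, a4=1.708, a0=10.627; τ=−ln(0.3374)/10.627=0.102 → t=0.239; u2·a0=0.7702·10.627=8.185; a1+a2=7.679 < 8.185 ≤ a1+…+a3=8.919 → R3 fires; G=7 P=12 Z=1 S=1 R=7
Draw 5: a1=3.283, a2=1.113, a3=0.310, a4=1.708, a0=6.414; τ=−ln(0.0440)/6.414=0.487 → t=0.726; u2·a0=0.1484·6.414=0.952 ≤ a1=3.283 → R1 fires; G=6 P=12 Z=2 S=1 R=7
Draw 6: a1=5.628, a2=1.113, a3=0.620, a4=1.708, a0=9.069; τ=−ln(0.9130)/9.069=0.010 → t=0.736; u2·a0=0.7539·9.069=6.837; a1+a2=6.741 < 6.837 ≤ a1+…+a3=7.361 → R3 fires; G=6 P=14 Z=1 S=0 R=7
Draw 7: a1=2.814, a2=1.113, a3=0.000, a4=1.708, a0=5.635; τ=−ln(0.3920)/5.635=0.166 → t=0.902; u2·a0=0.7161·5.635=4.035; a1+…+a3=3.927 < 4.035 ≤ a1+…+a4=5.635 → R4 fires; G=6 P=15 Z=3 S=0 R=6
Draw 8: a1=8.442, a2=0.954, a3=0.000, a4=1.464, a0=10.860; τ=−ln(0.6229)/10.860=0.044 → t=0.946; u2·a0=0.5770·10.860=6.266 ≤ a1=8.442 → R1 fires; G=5 P=15 Z=4 S=0 R=6
Draw 9: a1=9.380, a2=0.954, a3=0.000, a4=1.464, a0=11.798; τ=−ln(0.7071)/11.798=0.029 → t=0.975; u2·a0=0.7658·11.798=9.035 ≤ a1=9.380 → R1 fires; G=4 P=15 Z=5 S=0 R=6
Draw 10: a1=9.380, a2=0.954, a3=0.000, a4=1.464, a0=11.798; τ=−ln(0.7674)/11.798=0.022 → t=0.998; u2·a0=0.0548·11.798=0.647 ≤ a1=9.380 → R1 fires; G=3 P=15 Z=6 S=0 R=6
Draw 11: a1=8.442, a2=0.954, a3=0.000, a4=1.464, a0=10.860; τ=−ln(0.0502)/10.860=0.275 → t=1.273; u2·a0=0.5808·10.860=6.307 ≤ a1=8.442 → R1 fires; G=2 P=15 Z=7 S=0 R=6
Draw 12: a1=6.566, a2=0.954, a3=0.000, a4=1.464, a0=8.984; τ=−ln(0.4614)/8.984=0.086 → t=1.359; u2·a0=0.5711·8.984=5.131 ≤ a1=6.566 → R1 fires; G=1 P=15 Z=8 S=0 R=6
Draw 13: a1=3.752, a2=0.954, a3=0.000, a4=1.464, a0=6.170; τ=−ln(0.1056)/6.170=0.364 → t=1.724; u2·a0=0.2945·6.170=1.817 ≤ a1=3.752 → R1 fires; G=0 P=15 Z=9 S=0 R=6
Draw 14: a1=0.000, a2=0.954, a3=0.000, a4=1.464, a0=2.418; τ=−ln(0.4221)/2.418=0.357 → t=2.080 > T=1.94: stop.
Read off S at T=1.94: 0

S at T = 0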